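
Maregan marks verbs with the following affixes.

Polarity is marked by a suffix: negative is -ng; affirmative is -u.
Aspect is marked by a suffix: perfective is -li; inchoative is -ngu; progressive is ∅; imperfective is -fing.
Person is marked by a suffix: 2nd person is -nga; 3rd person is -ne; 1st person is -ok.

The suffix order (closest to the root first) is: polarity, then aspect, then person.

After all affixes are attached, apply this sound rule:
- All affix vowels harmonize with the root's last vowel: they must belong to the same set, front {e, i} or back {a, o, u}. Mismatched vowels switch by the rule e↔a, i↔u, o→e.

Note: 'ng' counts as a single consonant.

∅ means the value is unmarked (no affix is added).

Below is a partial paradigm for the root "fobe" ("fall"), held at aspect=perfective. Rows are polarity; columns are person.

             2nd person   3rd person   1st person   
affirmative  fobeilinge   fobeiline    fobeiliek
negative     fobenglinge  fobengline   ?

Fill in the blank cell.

Attach polarity negative -ng → fobeng.
Attach aspect perfective -li → fobengli.
Attach person 1st person -ok → fobengliok.
Apply vowel harmony: fobengliok → fobengliek.

fobengliek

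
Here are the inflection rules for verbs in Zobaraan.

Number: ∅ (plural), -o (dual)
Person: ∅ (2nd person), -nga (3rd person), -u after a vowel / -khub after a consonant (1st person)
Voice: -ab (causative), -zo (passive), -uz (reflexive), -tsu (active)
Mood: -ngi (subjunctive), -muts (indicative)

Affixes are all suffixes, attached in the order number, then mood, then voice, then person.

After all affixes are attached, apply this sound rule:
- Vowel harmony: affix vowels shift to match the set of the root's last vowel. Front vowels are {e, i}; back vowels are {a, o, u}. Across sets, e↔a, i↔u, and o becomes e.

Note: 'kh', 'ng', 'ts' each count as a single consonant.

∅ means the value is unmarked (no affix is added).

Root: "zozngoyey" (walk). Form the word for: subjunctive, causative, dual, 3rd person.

Attach number dual -o → zozngoyeyo.
Attach mood subjunctive -ngi → zozngoyeyongi.
Attach voice causative -ab → zozngoyeyongiab.
Attach person 3rd person -nga → zozngoyeyongiabnga.
Apply vowel harmony: zozngoyeyongiabnga → zozngoyeyengiebnge.

zozngoyeyengiebnge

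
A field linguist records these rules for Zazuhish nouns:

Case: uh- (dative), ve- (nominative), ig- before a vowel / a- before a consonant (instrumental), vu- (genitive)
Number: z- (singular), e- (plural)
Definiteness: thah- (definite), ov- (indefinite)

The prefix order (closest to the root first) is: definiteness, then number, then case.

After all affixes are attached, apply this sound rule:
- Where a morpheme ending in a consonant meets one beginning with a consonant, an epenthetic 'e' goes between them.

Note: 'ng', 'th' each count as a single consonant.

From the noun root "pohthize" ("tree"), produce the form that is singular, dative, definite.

Attach definiteness definite thah- → thahpohthize.
Attach number singular z- → zthahpohthize.
Attach case dative uh- → uhzthahpohthize.
Apply epenthesis: uhzthahpohthize → uhezethahepohthize.

uhezethahepohthize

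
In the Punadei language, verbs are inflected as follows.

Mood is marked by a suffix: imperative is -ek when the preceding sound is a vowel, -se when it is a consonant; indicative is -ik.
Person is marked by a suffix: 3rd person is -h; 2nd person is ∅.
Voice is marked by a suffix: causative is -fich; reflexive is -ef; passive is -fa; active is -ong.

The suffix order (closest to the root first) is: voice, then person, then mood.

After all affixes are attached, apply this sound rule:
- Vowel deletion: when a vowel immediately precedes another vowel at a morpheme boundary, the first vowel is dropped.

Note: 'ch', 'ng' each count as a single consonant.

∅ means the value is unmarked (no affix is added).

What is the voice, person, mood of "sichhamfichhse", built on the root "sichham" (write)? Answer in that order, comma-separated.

causative, 3rd person, imperative

Segment: sichham-fich-h-se.
voice: -fich → causative.
person: -h → 3rd person.
mood: -ek/se → imperative.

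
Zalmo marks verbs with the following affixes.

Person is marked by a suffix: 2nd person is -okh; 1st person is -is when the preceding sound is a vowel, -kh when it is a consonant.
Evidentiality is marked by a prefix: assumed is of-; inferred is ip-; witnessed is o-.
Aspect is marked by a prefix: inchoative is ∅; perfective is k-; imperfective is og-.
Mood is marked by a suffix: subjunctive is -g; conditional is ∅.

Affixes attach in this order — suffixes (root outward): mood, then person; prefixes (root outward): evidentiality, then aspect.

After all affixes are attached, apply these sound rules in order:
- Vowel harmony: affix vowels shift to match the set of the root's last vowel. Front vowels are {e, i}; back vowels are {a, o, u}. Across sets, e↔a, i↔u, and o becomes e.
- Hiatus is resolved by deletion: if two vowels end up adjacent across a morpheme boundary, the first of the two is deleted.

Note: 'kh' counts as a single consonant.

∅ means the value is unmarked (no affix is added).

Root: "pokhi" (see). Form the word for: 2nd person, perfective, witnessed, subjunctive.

kepokhigekh

Attach mood subjunctive -g → pokhig.
Attach evidentiality witnessed o- → opokhig.
Attach person 2nd person -okh → opokhigokh.
Attach aspect perfective k- → kopokhigokh.
Apply vowel harmony: kopokhigokh → kepokhigekh.
Vowel deletion: no change.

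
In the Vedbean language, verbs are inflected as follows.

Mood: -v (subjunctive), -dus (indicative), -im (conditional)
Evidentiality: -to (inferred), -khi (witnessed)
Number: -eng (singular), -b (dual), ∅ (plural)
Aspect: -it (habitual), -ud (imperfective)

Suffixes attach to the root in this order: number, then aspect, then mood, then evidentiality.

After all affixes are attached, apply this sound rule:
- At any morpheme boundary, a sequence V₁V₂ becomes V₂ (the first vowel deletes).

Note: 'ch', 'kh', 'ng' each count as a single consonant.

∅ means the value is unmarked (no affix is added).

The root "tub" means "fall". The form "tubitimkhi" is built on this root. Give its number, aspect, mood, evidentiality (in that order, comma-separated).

plural, habitual, conditional, witnessed

Segment: tub-it-im-khi.
number: ∅ → plural.
aspect: -it → habitual.
mood: -im → conditional.
evidentiality: -khi → witnessed.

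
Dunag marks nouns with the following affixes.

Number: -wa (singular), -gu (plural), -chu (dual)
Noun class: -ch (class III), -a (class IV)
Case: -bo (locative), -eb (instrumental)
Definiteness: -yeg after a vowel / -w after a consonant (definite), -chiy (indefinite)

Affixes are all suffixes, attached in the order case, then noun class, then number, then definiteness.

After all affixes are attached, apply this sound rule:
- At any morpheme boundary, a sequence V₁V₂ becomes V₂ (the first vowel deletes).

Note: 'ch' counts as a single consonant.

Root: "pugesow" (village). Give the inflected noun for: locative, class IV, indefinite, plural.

Attach case locative -bo → pugesowbo.
Attach noun class class IV -a → pugesowboa.
Attach number plural -gu → pugesowboagu.
Attach definiteness indefinite -chiy → pugesowboaguchiy.
Apply vowel deletion: pugesowboaguchiy → pugesowbaguchiy.

pugesowbaguchiy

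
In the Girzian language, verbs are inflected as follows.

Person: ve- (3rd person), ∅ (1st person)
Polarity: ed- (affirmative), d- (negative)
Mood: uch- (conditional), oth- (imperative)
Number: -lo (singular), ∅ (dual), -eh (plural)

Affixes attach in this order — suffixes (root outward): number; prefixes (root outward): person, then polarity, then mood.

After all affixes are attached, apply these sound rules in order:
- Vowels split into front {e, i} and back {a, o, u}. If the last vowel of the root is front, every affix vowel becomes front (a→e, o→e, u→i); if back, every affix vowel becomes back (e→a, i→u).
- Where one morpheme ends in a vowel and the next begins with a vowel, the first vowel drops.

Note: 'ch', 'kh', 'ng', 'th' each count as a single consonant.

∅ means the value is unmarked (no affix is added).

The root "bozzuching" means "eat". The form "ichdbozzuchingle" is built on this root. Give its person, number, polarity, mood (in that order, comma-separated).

1st person, singular, negative, conditional

Segment: uch-d-bozzuching-lo.
person: ∅ → 1st person.
number: -lo → singular.
polarity: d- → negative.
mood: uch- → conditional.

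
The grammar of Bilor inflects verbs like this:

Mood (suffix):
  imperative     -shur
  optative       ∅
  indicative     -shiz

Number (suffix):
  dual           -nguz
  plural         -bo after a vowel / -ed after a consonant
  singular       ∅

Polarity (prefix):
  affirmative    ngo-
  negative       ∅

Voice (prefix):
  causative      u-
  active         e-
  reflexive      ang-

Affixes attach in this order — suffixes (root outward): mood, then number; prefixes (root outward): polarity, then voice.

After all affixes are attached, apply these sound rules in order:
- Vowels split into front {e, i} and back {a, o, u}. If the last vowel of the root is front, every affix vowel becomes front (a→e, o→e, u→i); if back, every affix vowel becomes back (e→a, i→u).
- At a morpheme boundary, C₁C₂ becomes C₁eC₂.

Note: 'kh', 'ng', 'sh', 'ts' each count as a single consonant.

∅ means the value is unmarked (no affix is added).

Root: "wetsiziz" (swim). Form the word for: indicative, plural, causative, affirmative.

ingewetsizizeshized

Attach mood indicative -shiz → wetsizizshiz.
Attach polarity affirmative ngo- → ngowetsizizshiz.
Attach voice causative u- → ungowetsizizshiz.
Attach number plural -ed (after consonant 'z') → ungowetsizizshized.
Apply vowel harmony: ungowetsizizshized → ingewetsizizshized.
Apply epenthesis: ingewetsizizshized → ingewetsizizeshized.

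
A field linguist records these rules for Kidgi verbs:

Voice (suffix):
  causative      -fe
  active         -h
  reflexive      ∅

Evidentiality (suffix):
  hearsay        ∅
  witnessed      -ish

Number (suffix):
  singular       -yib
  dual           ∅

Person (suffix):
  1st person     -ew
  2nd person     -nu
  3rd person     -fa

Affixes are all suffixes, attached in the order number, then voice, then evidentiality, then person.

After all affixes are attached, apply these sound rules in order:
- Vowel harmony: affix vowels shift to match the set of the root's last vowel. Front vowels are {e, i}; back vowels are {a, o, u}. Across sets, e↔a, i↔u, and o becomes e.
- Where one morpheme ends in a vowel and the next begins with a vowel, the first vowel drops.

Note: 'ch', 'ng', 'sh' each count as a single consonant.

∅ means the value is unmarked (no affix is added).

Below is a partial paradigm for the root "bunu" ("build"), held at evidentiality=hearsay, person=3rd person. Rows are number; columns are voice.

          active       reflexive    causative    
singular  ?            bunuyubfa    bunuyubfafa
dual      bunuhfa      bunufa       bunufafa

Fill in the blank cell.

bunuyubhfa

Attach number singular -yib → bunuyib.
Attach voice active -h → bunuyibh.
evidentiality = hearsay: zero marking, form stays bunuyibh.
Attach person 3rd person -fa → bunuyibhfa.
Apply vowel harmony: bunuyibhfa → bunuyubhfa.
Vowel deletion: no change.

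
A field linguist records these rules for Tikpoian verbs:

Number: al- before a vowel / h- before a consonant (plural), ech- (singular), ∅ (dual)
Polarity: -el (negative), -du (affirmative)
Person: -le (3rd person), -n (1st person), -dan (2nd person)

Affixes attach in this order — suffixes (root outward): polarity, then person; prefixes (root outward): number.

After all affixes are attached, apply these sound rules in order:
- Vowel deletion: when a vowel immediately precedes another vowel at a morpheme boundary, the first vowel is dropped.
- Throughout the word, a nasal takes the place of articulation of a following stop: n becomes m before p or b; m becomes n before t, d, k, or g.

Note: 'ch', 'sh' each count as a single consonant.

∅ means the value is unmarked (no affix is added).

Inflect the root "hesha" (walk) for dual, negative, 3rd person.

Attach polarity negative -el → heshael.
Attach person 3rd person -le → heshaelle.
number = dual: zero marking, form stays heshaelle.
Apply vowel deletion: heshaelle → heshelle.
Nasal assimilation: no change.

heshelle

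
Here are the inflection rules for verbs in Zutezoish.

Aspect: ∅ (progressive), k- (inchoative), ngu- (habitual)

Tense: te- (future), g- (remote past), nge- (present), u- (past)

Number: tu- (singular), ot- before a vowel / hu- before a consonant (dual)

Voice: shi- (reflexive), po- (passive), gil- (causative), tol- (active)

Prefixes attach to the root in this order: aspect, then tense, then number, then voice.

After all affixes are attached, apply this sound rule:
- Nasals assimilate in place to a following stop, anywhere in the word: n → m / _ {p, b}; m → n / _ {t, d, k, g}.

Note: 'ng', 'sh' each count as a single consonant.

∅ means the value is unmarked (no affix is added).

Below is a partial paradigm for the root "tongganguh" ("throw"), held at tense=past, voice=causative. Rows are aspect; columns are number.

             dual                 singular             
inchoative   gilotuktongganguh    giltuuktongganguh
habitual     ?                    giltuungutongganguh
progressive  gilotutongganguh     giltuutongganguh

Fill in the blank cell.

Attach aspect habitual ngu- → ngutongganguh.
Attach tense past u- → ungutongganguh.
Attach number dual ot- (before vowel 'u') → otungutongganguh.
Attach voice causative gil- → gilotungutongganguh.
Nasal assimilation: no change.

gilotungutongganguh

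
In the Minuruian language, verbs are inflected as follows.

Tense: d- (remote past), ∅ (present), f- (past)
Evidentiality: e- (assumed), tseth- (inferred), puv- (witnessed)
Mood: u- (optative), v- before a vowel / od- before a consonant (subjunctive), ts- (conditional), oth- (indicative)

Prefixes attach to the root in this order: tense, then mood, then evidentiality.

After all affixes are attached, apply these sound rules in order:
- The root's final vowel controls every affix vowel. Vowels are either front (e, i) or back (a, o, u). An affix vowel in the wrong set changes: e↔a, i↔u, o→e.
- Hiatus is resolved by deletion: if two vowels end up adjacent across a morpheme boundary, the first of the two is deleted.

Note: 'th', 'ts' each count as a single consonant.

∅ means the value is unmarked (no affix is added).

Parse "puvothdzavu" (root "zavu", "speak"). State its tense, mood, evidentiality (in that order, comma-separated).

remote past, indicative, witnessed

Segment: puv-oth-d-zavu.
tense: d- → remote past.
mood: oth- → indicative.
evidentiality: puv- → witnessed.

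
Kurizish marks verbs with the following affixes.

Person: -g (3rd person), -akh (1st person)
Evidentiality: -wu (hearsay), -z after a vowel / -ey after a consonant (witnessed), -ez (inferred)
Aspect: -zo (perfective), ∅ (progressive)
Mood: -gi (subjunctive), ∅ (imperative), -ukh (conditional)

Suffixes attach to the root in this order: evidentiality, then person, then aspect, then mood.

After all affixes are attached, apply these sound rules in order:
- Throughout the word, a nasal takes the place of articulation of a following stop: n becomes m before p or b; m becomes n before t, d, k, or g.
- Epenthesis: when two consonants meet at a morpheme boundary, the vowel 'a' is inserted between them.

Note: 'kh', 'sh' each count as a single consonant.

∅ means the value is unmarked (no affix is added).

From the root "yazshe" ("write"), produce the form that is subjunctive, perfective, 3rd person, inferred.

Attach evidentiality inferred -ez → yazsheez.
Attach person 3rd person -g → yazsheezg.
Attach aspect perfective -zo → yazsheezgzo.
Attach mood subjunctive -gi → yazsheezgzogi.
Nasal assimilation: no change.
Apply epenthesis: yazsheezgzogi → yazsheezagazogi.

yazsheezagazogi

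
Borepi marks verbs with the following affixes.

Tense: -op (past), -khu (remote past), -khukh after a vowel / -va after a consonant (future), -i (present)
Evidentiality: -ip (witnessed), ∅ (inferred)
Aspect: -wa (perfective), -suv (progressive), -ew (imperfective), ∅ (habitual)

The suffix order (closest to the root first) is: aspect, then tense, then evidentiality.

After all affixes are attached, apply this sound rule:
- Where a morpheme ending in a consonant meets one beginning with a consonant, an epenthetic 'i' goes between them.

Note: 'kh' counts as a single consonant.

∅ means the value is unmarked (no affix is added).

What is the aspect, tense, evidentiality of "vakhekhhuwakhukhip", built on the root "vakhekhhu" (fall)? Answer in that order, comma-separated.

Segment: vakhekhhu-wa-khukh-ip.
aspect: -wa → perfective.
tense: -khukh/va → future.
evidentiality: -ip → witnessed.

perfective, future, witnessed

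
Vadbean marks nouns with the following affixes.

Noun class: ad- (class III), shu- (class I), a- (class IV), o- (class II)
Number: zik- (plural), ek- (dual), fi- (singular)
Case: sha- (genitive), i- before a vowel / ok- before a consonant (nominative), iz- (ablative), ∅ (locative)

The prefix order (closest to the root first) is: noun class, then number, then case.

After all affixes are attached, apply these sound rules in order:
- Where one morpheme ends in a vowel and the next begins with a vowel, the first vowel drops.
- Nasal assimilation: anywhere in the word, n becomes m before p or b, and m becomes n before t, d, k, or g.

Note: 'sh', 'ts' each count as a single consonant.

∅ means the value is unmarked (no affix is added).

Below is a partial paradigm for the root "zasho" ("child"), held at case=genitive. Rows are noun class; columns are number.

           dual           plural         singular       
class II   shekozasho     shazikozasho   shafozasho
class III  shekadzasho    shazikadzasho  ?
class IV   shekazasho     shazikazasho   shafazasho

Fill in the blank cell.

Attach noun class class III ad- → adzasho.
Attach number singular fi- → fiadzasho.
Attach case genitive sha- → shafiadzasho.
Apply vowel deletion: shafiadzasho → shafadzasho.
Nasal assimilation: no change.

shafadzasho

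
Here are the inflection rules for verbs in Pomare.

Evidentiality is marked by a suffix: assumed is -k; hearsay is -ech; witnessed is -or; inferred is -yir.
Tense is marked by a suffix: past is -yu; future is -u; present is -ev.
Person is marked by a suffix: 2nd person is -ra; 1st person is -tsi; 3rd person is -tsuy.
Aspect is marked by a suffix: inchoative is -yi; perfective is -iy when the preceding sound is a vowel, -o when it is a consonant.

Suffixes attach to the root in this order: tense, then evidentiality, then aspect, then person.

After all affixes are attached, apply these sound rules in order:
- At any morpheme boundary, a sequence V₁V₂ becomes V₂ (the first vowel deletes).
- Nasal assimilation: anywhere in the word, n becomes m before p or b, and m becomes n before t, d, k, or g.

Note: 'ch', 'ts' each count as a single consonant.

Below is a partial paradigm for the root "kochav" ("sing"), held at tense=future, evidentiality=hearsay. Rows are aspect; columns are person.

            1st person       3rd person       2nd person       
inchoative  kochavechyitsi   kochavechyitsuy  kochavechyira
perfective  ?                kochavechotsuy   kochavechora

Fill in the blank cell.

Attach tense future -u → kochavu.
Attach evidentiality hearsay -ech → kochavuech.
Attach aspect perfective -o (after consonant 'ch') → kochavuecho.
Attach person 1st person -tsi → kochavuechotsi.
Apply vowel deletion: kochavuechotsi → kochavechotsi.
Nasal assimilation: no change.

kochavechotsi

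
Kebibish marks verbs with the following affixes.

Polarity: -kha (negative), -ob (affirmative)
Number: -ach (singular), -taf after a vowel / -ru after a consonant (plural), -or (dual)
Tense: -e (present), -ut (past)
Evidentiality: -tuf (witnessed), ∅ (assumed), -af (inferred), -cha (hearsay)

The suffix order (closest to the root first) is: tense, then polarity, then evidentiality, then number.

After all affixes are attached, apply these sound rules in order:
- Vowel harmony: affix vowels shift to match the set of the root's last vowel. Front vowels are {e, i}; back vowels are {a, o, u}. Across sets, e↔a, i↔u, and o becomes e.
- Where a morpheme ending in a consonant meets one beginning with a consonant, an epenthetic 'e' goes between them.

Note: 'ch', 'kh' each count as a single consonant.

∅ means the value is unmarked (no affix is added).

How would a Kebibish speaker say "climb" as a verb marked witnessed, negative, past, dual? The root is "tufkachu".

Attach tense past -ut → tufkachuut.
Attach polarity negative -kha → tufkachuutkha.
Attach evidentiality witnessed -tuf → tufkachuutkhatuf.
Attach number dual -or → tufkachuutkhatufor.
Vowel harmony: no change.
Apply epenthesis: tufkachuutkhatufor → tufkachuutekhatufor.

tufkachuutekhatufor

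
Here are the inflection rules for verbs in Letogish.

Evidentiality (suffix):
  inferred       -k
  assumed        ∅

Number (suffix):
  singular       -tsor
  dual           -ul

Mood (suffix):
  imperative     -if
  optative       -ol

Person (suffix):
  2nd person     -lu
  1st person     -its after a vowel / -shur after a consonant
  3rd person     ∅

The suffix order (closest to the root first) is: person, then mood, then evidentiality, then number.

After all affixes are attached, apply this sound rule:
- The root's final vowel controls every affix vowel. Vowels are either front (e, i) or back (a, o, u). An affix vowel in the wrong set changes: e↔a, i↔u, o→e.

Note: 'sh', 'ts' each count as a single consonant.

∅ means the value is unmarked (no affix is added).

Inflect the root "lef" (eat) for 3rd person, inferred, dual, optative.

person = 3rd person: zero marking, form stays lef.
Attach mood optative -ol → lefol.
Attach evidentiality inferred -k → lefolk.
Attach number dual -ul → lefolkul.
Apply vowel harmony: lefolkul → lefelkil.

lefelkil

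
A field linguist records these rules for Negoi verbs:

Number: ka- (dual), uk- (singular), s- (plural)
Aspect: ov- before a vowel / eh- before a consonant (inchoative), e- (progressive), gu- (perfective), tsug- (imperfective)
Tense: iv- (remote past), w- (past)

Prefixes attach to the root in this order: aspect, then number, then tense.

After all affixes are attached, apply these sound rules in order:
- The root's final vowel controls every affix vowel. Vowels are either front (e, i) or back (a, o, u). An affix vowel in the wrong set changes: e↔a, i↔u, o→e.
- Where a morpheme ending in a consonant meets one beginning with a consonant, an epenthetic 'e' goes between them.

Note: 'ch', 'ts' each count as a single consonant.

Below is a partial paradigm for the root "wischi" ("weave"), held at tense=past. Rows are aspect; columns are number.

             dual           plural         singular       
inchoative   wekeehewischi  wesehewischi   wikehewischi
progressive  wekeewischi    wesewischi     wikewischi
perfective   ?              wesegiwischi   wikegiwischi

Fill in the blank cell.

wekegiwischi

Attach aspect perfective gu- → guwischi.
Attach number dual ka- → kaguwischi.
Attach tense past w- → wkaguwischi.
Apply vowel harmony: wkaguwischi → wkegiwischi.
Apply epenthesis: wkegiwischi → wekegiwischi.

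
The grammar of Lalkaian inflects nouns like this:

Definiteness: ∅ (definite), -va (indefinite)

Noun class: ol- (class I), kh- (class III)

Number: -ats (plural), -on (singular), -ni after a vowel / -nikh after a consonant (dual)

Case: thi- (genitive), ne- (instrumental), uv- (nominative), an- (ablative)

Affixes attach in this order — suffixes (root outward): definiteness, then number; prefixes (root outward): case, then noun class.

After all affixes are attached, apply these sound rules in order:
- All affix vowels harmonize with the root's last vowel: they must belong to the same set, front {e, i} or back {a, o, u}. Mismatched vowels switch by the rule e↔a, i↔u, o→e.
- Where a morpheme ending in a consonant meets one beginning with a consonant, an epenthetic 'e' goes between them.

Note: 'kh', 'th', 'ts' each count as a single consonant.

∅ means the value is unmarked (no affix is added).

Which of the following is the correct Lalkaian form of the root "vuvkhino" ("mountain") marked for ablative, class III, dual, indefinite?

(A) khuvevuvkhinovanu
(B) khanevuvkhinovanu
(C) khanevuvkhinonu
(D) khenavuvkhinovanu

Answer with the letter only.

B

Attach definiteness indefinite -va → vuvkhinova.
Attach case ablative an- → anvuvkhinova.
Attach number dual -ni (after vowel 'a') → anvuvkhinovani.
Attach noun class class III kh- → khanvuvkhinovani.
Apply vowel harmony: khanvuvkhinovani → khanvuvkhinovanu.
Apply epenthesis: khanvuvkhinovanu → khanevuvkhinovanu.
So the correct form is khanevuvkhinovanu, option (B).
(D) khenavuvkhinovanu is wrong: it uses instrumental instead of ablative for case.
(C) khanevuvkhinonu is wrong: it uses definite instead of indefinite for definiteness.
(A) khuvevuvkhinovanu is wrong: it uses nominative instead of ablative for case.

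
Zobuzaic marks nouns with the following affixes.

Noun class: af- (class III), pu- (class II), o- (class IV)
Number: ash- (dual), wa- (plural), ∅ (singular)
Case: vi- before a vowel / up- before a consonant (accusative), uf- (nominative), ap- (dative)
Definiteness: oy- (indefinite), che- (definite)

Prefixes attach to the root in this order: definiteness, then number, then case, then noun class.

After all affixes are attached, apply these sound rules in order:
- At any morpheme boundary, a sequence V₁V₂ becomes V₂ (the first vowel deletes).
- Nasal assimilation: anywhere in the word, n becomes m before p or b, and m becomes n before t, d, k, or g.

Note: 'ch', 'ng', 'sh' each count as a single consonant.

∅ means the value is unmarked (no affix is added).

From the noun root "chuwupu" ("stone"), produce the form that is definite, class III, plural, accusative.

Attach definiteness definite che- → chechuwupu.
Attach number plural wa- → wachechuwupu.
Attach case accusative up- (before consonant 'w') → upwachechuwupu.
Attach noun class class III af- → afupwachechuwupu.
Vowel deletion: no change.
Nasal assimilation: no change.

afupwachechuwupu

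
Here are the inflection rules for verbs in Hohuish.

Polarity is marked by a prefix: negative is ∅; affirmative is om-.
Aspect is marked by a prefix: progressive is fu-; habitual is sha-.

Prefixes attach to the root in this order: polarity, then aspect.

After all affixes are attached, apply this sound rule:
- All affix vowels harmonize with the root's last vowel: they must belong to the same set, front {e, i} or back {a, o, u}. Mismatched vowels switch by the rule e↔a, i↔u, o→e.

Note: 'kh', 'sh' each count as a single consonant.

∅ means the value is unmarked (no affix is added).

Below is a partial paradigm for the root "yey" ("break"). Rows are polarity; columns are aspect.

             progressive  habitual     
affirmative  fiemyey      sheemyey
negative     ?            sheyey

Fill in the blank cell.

fiyey

polarity = negative: zero marking, form stays yey.
Attach aspect progressive fu- → fuyey.
Apply vowel harmony: fuyey → fiyey.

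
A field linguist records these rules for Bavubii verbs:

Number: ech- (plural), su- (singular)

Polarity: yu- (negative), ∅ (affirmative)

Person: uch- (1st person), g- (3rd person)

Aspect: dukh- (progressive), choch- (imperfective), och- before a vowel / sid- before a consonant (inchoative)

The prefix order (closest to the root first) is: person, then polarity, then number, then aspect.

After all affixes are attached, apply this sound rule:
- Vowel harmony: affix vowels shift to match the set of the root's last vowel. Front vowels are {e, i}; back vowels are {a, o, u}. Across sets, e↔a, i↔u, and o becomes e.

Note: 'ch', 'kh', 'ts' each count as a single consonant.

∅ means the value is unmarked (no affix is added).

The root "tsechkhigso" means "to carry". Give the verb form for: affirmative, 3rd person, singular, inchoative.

Attach person 3rd person g- → gtsechkhigso.
polarity = affirmative: zero marking, form stays gtsechkhigso.
Attach number singular su- → sugtsechkhigso.
Attach aspect inchoative sid- (before consonant 's') → sidsugtsechkhigso.
Apply vowel harmony: sidsugtsechkhigso → sudsugtsechkhigso.

sudsugtsechkhigso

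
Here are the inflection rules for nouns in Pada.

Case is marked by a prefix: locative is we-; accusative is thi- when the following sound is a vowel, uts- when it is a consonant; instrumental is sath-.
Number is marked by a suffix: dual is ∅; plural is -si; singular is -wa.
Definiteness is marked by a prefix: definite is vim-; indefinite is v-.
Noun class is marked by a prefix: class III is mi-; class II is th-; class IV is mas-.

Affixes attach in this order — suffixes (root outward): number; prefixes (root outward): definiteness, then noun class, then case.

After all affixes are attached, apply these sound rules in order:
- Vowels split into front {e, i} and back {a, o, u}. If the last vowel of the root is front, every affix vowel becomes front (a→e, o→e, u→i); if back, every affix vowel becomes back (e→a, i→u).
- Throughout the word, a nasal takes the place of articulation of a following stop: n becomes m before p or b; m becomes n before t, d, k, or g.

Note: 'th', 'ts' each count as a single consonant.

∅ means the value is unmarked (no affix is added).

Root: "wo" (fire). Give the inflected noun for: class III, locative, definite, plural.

wamuvumwosu

Attach definiteness definite vim- → vimwo.
Attach number plural -si → vimwosi.
Attach noun class class III mi- → mivimwosi.
Attach case locative we- → wemivimwosi.
Apply vowel harmony: wemivimwosi → wamuvumwosu.
Nasal assimilation: no change.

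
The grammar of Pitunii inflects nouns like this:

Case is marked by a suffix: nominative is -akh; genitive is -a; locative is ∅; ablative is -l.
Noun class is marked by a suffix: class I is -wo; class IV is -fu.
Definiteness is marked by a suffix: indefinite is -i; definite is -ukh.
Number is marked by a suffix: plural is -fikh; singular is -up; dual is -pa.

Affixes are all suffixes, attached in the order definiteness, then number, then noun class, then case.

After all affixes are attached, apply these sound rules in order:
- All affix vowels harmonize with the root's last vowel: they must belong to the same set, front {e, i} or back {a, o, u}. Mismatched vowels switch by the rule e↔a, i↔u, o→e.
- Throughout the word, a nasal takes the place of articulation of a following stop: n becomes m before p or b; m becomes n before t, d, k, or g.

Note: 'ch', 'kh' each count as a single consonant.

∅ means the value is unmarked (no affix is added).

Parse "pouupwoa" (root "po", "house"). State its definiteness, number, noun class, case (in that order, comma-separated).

indefinite, singular, class I, genitive

Segment: po-i-up-wo-a.
definiteness: -i → indefinite.
number: -up → singular.
noun class: -wo → class I.
case: -a → genitive.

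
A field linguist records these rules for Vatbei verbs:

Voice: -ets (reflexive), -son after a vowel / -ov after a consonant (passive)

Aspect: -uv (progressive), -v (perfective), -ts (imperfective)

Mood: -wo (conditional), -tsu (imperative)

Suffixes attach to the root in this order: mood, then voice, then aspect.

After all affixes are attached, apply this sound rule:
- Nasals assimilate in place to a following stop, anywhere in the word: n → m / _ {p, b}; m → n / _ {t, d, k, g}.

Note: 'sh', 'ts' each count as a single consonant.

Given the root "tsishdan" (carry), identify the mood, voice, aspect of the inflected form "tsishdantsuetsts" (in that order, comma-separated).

Segment: tsishdan-tsu-ets-ts.
mood: -tsu → imperative.
voice: -ets → reflexive.
aspect: -ts → imperfective.

imperative, reflexive, imperfective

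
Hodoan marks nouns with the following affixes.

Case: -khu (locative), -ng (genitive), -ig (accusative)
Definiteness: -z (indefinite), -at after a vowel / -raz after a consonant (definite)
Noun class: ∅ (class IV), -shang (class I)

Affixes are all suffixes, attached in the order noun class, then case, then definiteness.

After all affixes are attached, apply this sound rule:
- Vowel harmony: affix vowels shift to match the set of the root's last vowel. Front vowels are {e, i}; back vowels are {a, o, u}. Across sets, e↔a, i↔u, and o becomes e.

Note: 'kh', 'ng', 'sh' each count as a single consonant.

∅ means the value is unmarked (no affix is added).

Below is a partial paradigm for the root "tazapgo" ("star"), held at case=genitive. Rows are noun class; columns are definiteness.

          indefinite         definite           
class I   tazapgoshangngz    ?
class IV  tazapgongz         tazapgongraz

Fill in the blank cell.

Attach noun class class I -shang → tazapgoshang.
Attach case genitive -ng → tazapgoshangng.
Attach definiteness definite -raz (after consonant 'ng') → tazapgoshangngraz.
Vowel harmony: no change.

tazapgoshangngraz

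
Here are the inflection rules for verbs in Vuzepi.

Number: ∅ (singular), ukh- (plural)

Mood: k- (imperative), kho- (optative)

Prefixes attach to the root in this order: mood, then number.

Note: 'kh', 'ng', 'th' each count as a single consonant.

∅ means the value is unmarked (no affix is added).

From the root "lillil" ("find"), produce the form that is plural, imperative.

Attach mood imperative k- → klillil.
Attach number plural ukh- → ukhklillil.

ukhklillil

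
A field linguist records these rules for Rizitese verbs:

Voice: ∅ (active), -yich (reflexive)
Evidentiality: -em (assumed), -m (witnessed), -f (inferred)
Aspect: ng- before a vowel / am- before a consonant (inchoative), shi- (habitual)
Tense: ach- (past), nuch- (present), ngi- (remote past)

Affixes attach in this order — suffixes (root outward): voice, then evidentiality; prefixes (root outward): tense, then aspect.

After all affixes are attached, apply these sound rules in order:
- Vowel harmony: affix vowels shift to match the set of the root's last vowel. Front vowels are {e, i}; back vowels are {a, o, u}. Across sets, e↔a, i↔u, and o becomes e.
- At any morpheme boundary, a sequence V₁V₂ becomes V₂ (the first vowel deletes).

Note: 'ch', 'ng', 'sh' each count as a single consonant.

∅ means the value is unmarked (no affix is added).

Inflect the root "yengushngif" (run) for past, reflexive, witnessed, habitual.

shechyengushngifyichm

Attach tense past ach- → achyengushngif.
Attach voice reflexive -yich → achyengushngifyich.
Attach aspect habitual shi- → shiachyengushngifyich.
Attach evidentiality witnessed -m → shiachyengushngifyichm.
Apply vowel harmony: shiachyengushngifyichm → shiechyengushngifyichm.
Apply vowel deletion: shiechyengushngifyichm → shechyengushngifyichm.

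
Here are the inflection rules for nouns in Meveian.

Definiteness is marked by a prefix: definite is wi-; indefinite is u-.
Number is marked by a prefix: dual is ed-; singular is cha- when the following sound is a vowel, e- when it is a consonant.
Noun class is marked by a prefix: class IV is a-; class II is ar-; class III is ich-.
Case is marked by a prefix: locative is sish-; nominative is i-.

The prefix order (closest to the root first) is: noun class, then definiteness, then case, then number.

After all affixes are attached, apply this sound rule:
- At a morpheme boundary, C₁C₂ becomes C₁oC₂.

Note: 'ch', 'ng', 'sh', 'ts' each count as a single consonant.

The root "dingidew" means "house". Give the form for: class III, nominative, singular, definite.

Attach noun class class III ich- → ichdingidew.
Attach definiteness definite wi- → wiichdingidew.
Attach case nominative i- → iwiichdingidew.
Attach number singular cha- (before vowel 'i') → chaiwiichdingidew.
Apply epenthesis: chaiwiichdingidew → chaiwiichodingidew.

chaiwiichodingidew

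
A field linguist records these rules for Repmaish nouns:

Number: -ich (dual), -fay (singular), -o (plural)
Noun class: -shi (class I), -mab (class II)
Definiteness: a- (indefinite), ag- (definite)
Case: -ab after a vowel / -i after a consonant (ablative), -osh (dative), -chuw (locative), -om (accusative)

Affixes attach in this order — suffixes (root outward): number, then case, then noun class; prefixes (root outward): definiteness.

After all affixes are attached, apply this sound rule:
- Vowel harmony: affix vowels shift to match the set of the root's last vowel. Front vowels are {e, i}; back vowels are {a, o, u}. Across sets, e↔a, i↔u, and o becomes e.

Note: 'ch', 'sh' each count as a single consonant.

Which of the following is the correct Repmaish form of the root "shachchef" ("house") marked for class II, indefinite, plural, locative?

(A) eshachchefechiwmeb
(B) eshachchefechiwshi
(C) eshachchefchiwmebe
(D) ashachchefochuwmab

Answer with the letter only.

Attach number plural -o → shachchefo.
Attach case locative -chuw → shachchefochuw.
Attach noun class class II -mab → shachchefochuwmab.
Attach definiteness indefinite a- → ashachchefochuwmab.
Apply vowel harmony: ashachchefochuwmab → eshachchefechiwmeb.
So the correct form is eshachchefechiwmeb, option (A).
(B) eshachchefechiwshi is wrong: it uses class I instead of class II for noun class.
(C) eshachchefchiwmebe is wrong: it has the affixes in the wrong order.
(D) ashachchefochuwmab is wrong: it fails to apply the sound rule(s).

A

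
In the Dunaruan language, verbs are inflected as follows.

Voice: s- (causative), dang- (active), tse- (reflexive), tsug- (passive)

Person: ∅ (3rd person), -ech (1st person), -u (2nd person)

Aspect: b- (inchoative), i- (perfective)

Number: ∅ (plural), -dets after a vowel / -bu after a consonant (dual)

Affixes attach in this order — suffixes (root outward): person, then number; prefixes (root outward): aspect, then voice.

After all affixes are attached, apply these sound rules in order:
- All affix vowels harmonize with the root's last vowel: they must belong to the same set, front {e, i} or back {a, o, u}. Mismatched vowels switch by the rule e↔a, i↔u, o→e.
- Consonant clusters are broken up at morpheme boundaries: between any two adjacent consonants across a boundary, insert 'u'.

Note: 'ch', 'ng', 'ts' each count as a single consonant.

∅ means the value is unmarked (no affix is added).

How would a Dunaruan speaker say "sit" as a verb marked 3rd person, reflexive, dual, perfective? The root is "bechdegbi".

tseibechdegbidets

person = 3rd person: zero marking, form stays bechdegbi.
Attach number dual -dets (after vowel 'i') → bechdegbidets.
Attach aspect perfective i- → ibechdegbidets.
Attach voice reflexive tse- → tseibechdegbidets.
Vowel harmony: no change.
Epenthesis: no change.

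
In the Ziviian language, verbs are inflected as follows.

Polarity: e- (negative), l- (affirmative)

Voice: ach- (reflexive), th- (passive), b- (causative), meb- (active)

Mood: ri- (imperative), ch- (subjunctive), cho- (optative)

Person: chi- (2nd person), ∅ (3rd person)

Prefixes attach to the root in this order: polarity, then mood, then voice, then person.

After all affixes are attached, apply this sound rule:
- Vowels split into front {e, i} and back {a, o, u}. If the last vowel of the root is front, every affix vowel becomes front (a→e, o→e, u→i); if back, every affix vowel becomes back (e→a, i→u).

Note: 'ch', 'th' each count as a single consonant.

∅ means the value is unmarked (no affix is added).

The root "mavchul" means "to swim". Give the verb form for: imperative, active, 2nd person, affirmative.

Attach polarity affirmative l- → lmavchul.
Attach mood imperative ri- → rilmavchul.
Attach voice active meb- → mebrilmavchul.
Attach person 2nd person chi- → chimebrilmavchul.
Apply vowel harmony: chimebrilmavchul → chumabrulmavchul.

chumabrulmavchul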